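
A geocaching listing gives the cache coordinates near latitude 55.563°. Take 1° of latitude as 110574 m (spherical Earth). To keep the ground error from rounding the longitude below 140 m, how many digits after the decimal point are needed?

3

At 55.563° one degree of longitude covers 110574 × cos 55.563° ≈ 110574 × 0.5655 ≈ 62529.6 m.
With N decimal places the half-ulp bound is 0.5·10⁻ᴺ°, or 0.5·10⁻ᴺ × 62529.6 m on the ground.
Need 0.5 × 62529.6 × 10⁻ᴺ ≤ 140 → 10⁻ᴺ ≤ 4.478e-03, so N ≥ 2.35.
N = 2 would give 313 m (too coarse); N = 3 gives 31.3 m ≤ 140 m.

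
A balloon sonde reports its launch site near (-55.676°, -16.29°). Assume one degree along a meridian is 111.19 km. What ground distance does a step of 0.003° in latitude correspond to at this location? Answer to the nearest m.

Along a meridian 0.003° is 0.003 × 111190 = 333.57 m.

334 m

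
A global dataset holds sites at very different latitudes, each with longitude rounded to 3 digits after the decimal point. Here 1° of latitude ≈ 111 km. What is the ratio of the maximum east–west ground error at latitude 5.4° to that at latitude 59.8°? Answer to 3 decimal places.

1.979

Rounding to 3 decimal places leaves the longitude within ±0.0005° of the true value.
Error at 5.4° = 0.0005° × 111000 × cos 5.4° ≈ 55.5 × 0.9956 = 55.254 m.
Error at 59.8° = 0.0005° × 111000 × cos 59.8° ≈ 55.5 × 0.5030 = 27.918 m.
Ratio: 55.254 / 27.918 = cos 5.4° / cos 59.8° ≈ 1.9792.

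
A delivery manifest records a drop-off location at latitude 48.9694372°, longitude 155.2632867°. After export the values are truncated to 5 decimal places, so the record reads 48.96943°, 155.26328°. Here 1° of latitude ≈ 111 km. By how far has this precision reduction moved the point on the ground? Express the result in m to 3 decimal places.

The latitude changed by +0.0000072° and the longitude by +0.0000067°.
N–S: 0.0000072° × 111000 m/° = 0.7992 m.
East–west at this latitude: 0.0000067° × 111000 × cos 48.9694° ≈ 0.0000067 × 72867.2 = 0.48821 m.
Combined displacement = (0.7992² + 0.48821²)^½ ≈ 0.93652 m.

0.937 m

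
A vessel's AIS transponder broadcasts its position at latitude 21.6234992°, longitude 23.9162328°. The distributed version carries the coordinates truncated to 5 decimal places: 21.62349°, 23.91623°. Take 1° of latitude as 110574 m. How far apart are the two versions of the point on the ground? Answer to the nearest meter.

1 meters

The latitude changed by +0.0000092° and the longitude by +0.0000028°.
N–S: 0.0000092° × 110574 m/° = 1.01728 m.
E–W at 21.6235°: 0.0000028° × 110574 × cos 21.6235° = 0.0000028 × 110574 × 0.9296 ≈ 0.287819 m.
Hypotenuse of the two orthogonal shifts: √(1.01728² + 0.287819²) = 1.05721 m.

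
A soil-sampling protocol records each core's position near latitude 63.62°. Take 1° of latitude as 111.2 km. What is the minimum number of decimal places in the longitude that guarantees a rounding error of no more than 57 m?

At 63.62° one degree of longitude covers 111200 × cos 63.62° ≈ 111200 × 0.4443 ≈ 49408.7 m.
With N decimal places the half-ulp bound is 0.5·10⁻ᴺ°, or 0.5·10⁻ᴺ × 49408.7 m on the ground.
Setting 24704.3 × 10⁻ᴺ ≤ 57 gives 10ᴺ ≥ 433.4, i.e. N ≥ 2.64.
At 2 places the error can reach 247 m, but 3 places keeps it to 24.7 m.

3 decimal places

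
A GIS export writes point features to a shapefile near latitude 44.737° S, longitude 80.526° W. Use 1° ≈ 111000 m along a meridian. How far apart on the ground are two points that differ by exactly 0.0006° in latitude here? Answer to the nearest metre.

Along a meridian 0.0006° is 0.0006 × 111000 = 66.6 m.

67 metres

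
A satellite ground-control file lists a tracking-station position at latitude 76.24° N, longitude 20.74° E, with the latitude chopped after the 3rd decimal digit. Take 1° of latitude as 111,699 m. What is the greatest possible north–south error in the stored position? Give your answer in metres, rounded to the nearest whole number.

Truncating at 3 decimal places can drop up to a full unit in the last place, so the latitude may be off by as much as 0.001°.
North–south distance: 0.001° × 111699 m/° = 111.699 m.

112 metres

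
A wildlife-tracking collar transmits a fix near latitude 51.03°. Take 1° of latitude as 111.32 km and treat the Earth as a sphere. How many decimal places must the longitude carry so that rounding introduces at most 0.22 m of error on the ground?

At 51.03° one degree of longitude covers 111320 × cos 51.03° ≈ 111320 × 0.6289 ≈ 70010.6 m.
With N decimal places the half-ulp bound is 0.5·10⁻ᴺ°, or 0.5·10⁻ᴺ × 70010.6 m on the ground.
Need 0.5 × 70010.6 × 10⁻ᴺ ≤ 0.22 → 10⁻ᴺ ≤ 6.285e-06, so N ≥ 5.20.
At 5 places the error can reach 0.35 m, but 6 places keeps it to 0.035 m.

6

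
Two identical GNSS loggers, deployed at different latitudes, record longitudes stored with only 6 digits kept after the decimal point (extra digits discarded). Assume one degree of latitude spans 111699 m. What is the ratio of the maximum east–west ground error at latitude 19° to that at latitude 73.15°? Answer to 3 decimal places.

Truncating at 6 decimal places can drop up to a full unit in the last place, so the longitude may be off by as much as 1e-06°.
Error at 19° = 1e-06° × 111699 × cos 19° ≈ 0.1117 × 0.9455 = 0.10561 m.
At 73.15°: 1e-06° × 111699 × cos 73.15° = 1e-06 × 111699 × 0.2899 ≈ 0.032378 m.
The ratio reduces to cos 19° / cos 73.15° = 0.9455/0.2899 ≈ 3.2619.

3.262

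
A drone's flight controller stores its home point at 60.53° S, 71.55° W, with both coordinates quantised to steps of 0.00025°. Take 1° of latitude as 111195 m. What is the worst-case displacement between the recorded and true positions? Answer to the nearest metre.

15 metres

With a 0.00025° grid the true value lies within half a step, ±0.00025°/2 = ±0.000125°, of the stored one.
N–S: 0.000125° × 111195 m/° = 13.8994 m.
East–west component at 60.53°: 0.000125° × 111195 × cos 60.53° ≈ 0.000125 × 54704.4 ≈ 6.83804 m.
Worst case both components are at the extreme and orthogonal: √(13.8994² + 6.83804²) ≈ 15.4904 m.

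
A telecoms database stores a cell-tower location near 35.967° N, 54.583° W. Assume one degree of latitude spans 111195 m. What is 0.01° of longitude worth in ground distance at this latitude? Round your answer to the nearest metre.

One degree of longitude here spans 111195 × cos 35.967° = 111195 × 0.8094 ≈ 89996.3 m; 0.01° of that is 899.963 m.

900 metres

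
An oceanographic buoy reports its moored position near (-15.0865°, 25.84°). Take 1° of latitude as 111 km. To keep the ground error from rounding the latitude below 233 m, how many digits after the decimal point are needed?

3 decimal places

One degree of latitude covers 111000 m.
With N decimal places the half-ulp bound is 0.5·10⁻ᴺ°, or 0.5·10⁻ᴺ × 111000 m on the ground.
Setting 55500 × 10⁻ᴺ ≤ 233 gives 10ᴺ ≥ 238.2, i.e. N ≥ 2.38.
At 2 places the error can reach 555 m, but 3 places keeps it to 55.5 m.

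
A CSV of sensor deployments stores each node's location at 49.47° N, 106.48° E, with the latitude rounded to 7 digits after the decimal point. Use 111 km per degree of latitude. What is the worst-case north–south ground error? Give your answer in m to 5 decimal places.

0.00555 m

Rounding to 7 decimal places leaves the latitude within ±5e-08° of the true value.
So the N–S error is at most 5e-08 × 111000 = 0.00555 m.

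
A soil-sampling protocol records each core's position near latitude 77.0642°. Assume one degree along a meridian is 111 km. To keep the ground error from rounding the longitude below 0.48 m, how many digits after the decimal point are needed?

At 77.0642° one degree of longitude covers 111000 × cos 77.0642° ≈ 111000 × 0.2239 ≈ 24848.4 m.
With N decimal places the half-ulp bound is 0.5·10⁻ᴺ°, or 0.5·10⁻ᴺ × 24848.4 m on the ground.
Setting 12424.2 × 10⁻ᴺ ≤ 0.48 gives 10ᴺ ≥ 2.588e+04, i.e. N ≥ 4.41.
N = 4 would give 1.24 m (too coarse); N = 5 gives 0.124 m ≤ 0.48 m.

5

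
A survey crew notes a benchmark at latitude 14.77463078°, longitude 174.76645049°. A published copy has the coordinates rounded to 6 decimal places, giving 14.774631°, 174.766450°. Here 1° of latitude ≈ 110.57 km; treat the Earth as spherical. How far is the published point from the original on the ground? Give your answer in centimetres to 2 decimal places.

Δlat = 14.77463078 − 14.774631 = -0.00000022°; Δlon = 174.76645049 − 174.766450 = +0.00000049°.
North–south shift: -0.00000022 × 110570 = -0.0243254 m.
East–west at this latitude: 0.00000049° × 110570 × cos 14.7746° ≈ 0.00000049 × 106914 = 0.0523879 m.
Distance: √(0.0243254² + 0.0523879²) ≈ 0.05776 m.
That is 0.05776 m = 5.776 cm.

5.78 centimetres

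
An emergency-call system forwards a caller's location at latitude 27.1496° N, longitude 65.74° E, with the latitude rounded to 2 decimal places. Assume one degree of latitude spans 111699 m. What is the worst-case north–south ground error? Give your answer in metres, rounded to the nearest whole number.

558 metres

Rounding to 2 decimal places leaves the latitude within ±0.005° of the true value.
North–south distance: 0.005° × 111699 m/° = 558.495 m.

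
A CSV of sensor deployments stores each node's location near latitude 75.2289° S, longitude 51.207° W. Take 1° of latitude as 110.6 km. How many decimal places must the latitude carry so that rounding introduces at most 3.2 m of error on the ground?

5 decimal places

One degree of latitude covers 110600 m.
N decimal places → at most half a unit in the last place, 0.5 × 10⁻ᴺ° = 110600/2 × 10⁻ᴺ m.
Need 0.5 × 110600 × 10⁻ᴺ ≤ 3.2 → 10⁻ᴺ ≤ 5.787e-05, so N ≥ 4.24.
So 5 decimal places suffice (0.553 m); 4 would allow up to 5.53 m.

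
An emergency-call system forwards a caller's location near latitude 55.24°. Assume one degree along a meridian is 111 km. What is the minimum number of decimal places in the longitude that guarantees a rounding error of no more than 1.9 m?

At 55.24° one degree of longitude covers 111000 × cos 55.24° ≈ 111000 × 0.5701 ≈ 63285.6 m.
Rounding to N decimal places gives at most 0.5 × 10⁻ᴺ degrees of error, i.e. 0.5 × 10⁻ᴺ × 63285.6 m.
Setting 31642.8 × 10⁻ᴺ ≤ 1.9 gives 10ᴺ ≥ 1.665e+04, i.e. N ≥ 4.22.
So 5 decimal places suffice (0.316 m); 4 would allow up to 3.16 m.

5 decimal places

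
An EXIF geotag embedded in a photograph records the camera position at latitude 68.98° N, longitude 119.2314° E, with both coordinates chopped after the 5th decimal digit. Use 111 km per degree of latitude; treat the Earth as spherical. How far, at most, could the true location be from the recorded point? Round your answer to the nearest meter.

Truncating at 5 decimal places can drop up to a full unit in the last place, so each coordinate may be off by as much as 1e-05°.
Latitude error → 1e-05 × 111000 = 1.11 m along the meridian.
Longitude error → 1e-05 × 111000 × cos 68.98° = 1e-05 × 111000 × 0.3587 ≈ 0.39815 m.
Combining orthogonally: (1.11² + 0.39815²)^½ ≈ 1.17925 m.

1 meters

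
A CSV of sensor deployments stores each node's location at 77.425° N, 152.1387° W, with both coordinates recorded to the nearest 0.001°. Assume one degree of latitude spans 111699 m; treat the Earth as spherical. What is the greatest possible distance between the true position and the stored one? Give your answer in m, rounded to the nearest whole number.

Rounding to 3 decimal places leaves each coordinate within ±0.0005° of the true value.
Latitude error → 0.0005 × 111699 = 55.8495 m along the meridian.
E–W at 77.425°: 0.0005° × 111699 × cos 77.425° = 0.0005 × 111699 × 0.2177 ≈ 12.1594 m.
The two errors are perpendicular, so the maximum displacement is √(55.8495² + 12.1594²) ≈ 57.1578 m.

57 m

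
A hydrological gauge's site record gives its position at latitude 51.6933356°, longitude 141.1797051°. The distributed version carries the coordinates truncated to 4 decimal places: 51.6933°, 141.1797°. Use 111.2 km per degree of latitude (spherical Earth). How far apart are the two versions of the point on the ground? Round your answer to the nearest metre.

4 metres

Δlat = 51.6933356 − 51.6933 = +0.0000356°; Δlon = 141.1797051 − 141.1797 = +0.0000051°.
N–S: 0.0000356° × 111200 m/° = 3.95872 m.
E–W at 51.6933°: 0.0000051° × 111200 × cos 51.6933° = 0.0000051 × 111200 × 0.6199 ≈ 0.351541 m.
Combined displacement = (3.95872² + 0.351541²)^½ ≈ 3.9743 m.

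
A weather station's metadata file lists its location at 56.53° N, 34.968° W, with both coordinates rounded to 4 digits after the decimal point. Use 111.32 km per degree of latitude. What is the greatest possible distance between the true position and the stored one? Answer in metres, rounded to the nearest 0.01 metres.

6.36 metres

Rounding to 4 decimal places leaves each coordinate within ±5e-05° of the true value.
Latitude error → 5e-05 × 111320 = 5.566 m along the meridian.
East–west component at 56.53°: 5e-05° × 111320 × cos 56.53° ≈ 5e-05 × 61393 ≈ 3.06965 m.
Combining orthogonally: (5.566² + 3.06965²)^½ ≈ 6.35634 m.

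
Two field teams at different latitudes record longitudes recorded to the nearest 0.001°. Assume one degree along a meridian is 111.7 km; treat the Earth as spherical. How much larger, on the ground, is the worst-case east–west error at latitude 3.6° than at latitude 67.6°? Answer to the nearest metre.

Rounding to 3 decimal places leaves the longitude within ±0.0005° of the true value.
At 3.6°: 0.0005° × 111700 × cos 3.6° = 0.0005 × 111700 × 0.9980 ≈ 55.74 m.
Error at 67.6° = 0.0005° × 111700 × cos 67.6° ≈ 55.85 × 0.3811 = 21.283 m.
So the lower-latitude error exceeds the higher by 55.74 − 21.283 = 34.457 m.

34 metres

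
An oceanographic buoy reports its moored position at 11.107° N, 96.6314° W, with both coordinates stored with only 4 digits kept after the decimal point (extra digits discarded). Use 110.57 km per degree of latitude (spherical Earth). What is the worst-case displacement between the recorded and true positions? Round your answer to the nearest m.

15 m

Truncating at 4 decimal places can drop up to a full unit in the last place, so each coordinate may be off by as much as 0.0001°.
North–south component: 0.0001° × 110570 = 11.057 m.
Longitude error → 0.0001 × 110570 × cos 11.107° = 0.0001 × 110570 × 0.9813 ≈ 10.8499 m.
The two errors are perpendicular, so the maximum displacement is √(11.057² + 10.8499²) ≈ 15.4912 m.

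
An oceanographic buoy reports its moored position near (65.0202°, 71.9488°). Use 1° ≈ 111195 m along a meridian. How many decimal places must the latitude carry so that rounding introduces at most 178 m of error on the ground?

One degree of latitude covers 111195 m.
Rounding to N decimal places gives at most 0.5 × 10⁻ᴺ degrees of error, i.e. 0.5 × 10⁻ᴺ × 111195 m.
Setting 55597.5 × 10⁻ᴺ ≤ 178 gives 10ᴺ ≥ 312.3, i.e. N ≥ 2.49.
So 3 decimal places suffice (55.6 m); 2 would allow up to 556 m.

3 decimal places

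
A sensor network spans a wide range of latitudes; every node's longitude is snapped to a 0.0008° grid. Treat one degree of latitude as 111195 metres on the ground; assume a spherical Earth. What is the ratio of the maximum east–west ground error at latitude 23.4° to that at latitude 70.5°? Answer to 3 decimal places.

2.749

With a 0.0008° grid the true value lies within half a step, ±0.0008°/2 = ±0.0004°, of the stored one.
Error at 23.4° = 0.0004° × 111195 × cos 23.4° ≈ 44.478 × 0.9178 = 40.82 m.
At 70.5°: 0.0004° × 111195 × cos 70.5° = 0.0004 × 111195 × 0.3338 ≈ 14.847 m.
The ratio reduces to cos 23.4° / cos 70.5° = 0.9178/0.3338 ≈ 2.7494.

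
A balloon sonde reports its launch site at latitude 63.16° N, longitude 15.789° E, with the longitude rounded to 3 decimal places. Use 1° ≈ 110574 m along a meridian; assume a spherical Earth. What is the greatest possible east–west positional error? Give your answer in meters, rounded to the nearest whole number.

25 meters

Rounding to 3 decimal places leaves the longitude within ±0.0005° of the true value.
At latitude 63.16° a degree of longitude spans 110574 m × cos 63.16° = 110574 × 0.4515 ≈ 49924.2 m.
So at most 0.0005° × 49924.2 ≈ 24.9621 m east–west.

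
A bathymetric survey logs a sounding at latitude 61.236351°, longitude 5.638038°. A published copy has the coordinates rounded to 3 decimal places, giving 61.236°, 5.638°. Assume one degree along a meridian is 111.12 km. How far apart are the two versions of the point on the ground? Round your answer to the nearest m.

39 m

The latitude changed by +0.000351° and the longitude by +0.000038°.
N–S: 0.000351° × 111120 m/° = 39.0031 m.
East–west at this latitude: 0.000038° × 111120 × cos 61.236° ≈ 0.000038 × 53471.3 = 2.03191 m.
Distance: √(39.0031² + 2.03191²) ≈ 39.056 m.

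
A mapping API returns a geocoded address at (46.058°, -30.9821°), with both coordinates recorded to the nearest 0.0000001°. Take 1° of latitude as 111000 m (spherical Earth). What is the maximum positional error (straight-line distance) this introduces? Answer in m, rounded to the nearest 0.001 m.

0.007 m

Rounding to 7 decimal places leaves each coordinate within ±5e-08° of the true value.
Latitude error → 5e-08 × 111000 = 0.00555 m along the meridian.
E–W at 46.058°: 5e-08° × 111000 × cos 46.058° = 5e-08 × 111000 × 0.6939 ≈ 0.00385131 m.
Combining orthogonally: (0.00555² + 0.00385131²)^½ ≈ 0.00675538 m.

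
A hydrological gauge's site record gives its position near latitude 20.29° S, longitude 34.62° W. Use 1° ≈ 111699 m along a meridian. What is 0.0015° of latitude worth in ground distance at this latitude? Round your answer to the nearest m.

0.0015° × 111699 m/° = 167.548 m.

168 m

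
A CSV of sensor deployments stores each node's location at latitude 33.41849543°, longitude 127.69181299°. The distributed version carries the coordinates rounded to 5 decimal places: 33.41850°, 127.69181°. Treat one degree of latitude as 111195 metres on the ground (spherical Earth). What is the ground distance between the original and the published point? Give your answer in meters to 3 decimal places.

0.579 meters

The latitude changed by -0.00000457° and the longitude by +0.00000299°.
N–S: -0.00000457° × 111195 m/° = -0.508161 m.
E–W at 33.4185°: 0.00000299° × 111195 × cos 33.4185° = 0.00000299 × 111195 × 0.8347 ≈ 0.277505 m.
Hypotenuse of the two orthogonal shifts: √(0.508161² + 0.277505²) = 0.578997 m.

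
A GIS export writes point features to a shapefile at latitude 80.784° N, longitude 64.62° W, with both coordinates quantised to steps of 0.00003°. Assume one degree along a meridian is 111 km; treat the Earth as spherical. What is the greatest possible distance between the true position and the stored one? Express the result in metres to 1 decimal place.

1.7 metres

With a 0.00003° grid the true value lies within half a step, ±0.00003°/2 = ±1.5e-05°, of the stored one.
Latitude error → 1.5e-05 × 111000 = 1.665 m along the meridian.
East–west component at 80.784°: 1.5e-05° × 111000 × cos 80.784° ≈ 1.5e-05 × 17777.4 ≈ 0.266661 m.
The two errors are perpendicular, so the maximum displacement is √(1.665² + 0.266661²) ≈ 1.68622 m.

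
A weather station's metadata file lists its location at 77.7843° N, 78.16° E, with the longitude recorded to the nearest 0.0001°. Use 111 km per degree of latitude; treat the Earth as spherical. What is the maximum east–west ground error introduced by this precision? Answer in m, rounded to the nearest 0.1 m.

1.2 m

Rounding to 4 decimal places leaves the longitude within ±5e-05° of the true value.
Parallels shrink by cos φ, so at 77.7843° a degree of longitude is 111000 × 0.2116 ≈ 23486.8 m.
So at most 5e-05° × 23486.8 ≈ 1.17434 m east–west.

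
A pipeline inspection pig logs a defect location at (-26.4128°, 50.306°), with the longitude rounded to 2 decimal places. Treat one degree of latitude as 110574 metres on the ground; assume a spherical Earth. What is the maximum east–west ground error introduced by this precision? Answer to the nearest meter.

Rounding to 2 decimal places leaves the longitude within ±0.005° of the true value.
One degree of longitude at 26.4128° is 110574 × cos 26.4128° ≈ 110574 × 0.8956 = 99031.4 m.
Maximum E–W displacement: 0.005 × 99031.4 = 495.157 m.

495 meters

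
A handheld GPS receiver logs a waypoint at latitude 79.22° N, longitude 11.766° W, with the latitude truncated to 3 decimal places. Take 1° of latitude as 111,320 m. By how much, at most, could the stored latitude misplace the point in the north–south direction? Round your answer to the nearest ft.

Truncating at 3 decimal places can drop up to a full unit in the last place, so the latitude may be off by as much as 0.001°.
So the N–S error is at most 0.001 × 111320 = 111.32 m.
Converting: 111.32 m × 3.2808 ft/m ≈ 365.22 ft.

365 ft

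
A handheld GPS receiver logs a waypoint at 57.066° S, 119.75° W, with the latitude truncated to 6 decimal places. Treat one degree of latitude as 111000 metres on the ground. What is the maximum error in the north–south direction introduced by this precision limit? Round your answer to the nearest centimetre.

11 centimetres

Truncating at 6 decimal places can drop up to a full unit in the last place, so the latitude may be off by as much as 1e-06°.
Along the meridian that is 1e-06° × 111000 m/° = 0.111 m.
That is 0.111 m = 11.1 cm.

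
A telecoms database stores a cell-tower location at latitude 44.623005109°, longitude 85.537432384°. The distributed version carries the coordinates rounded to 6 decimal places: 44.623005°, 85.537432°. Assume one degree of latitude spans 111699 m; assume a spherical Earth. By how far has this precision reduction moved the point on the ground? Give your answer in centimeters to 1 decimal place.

Δlat = 44.623005109 − 44.623005 = +0.000000109°; Δlon = 85.537432384 − 85.537432 = +0.000000384°.
N–S: 0.000000109° × 111699 m/° = 0.0121752 m.
E–W at 44.623°: 0.000000384° × 111699 × cos 44.623° = 0.000000384 × 111699 × 0.7117 ≈ 0.0305284 m.
Hypotenuse of the two orthogonal shifts: √(0.0121752² + 0.0305284²) = 0.0328667 m.
That is 0.0328667 m = 3.2867 cm.

3.3 centimeters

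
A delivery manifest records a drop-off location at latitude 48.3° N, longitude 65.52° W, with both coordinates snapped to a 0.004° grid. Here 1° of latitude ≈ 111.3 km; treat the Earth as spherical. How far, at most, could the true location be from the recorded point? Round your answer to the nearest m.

With a 0.004° grid the true value lies within half a step, ±0.004°/2 = ±0.002°, of the stored one.
N–S: 0.002° × 111300 m/° = 222.6 m.
East–west component at 48.3°: 0.002° × 111300 × cos 48.3° ≈ 0.002 × 74040.1 ≈ 148.08 m.
The two errors are perpendicular, so the maximum displacement is √(222.6² + 148.08²) ≈ 267.355 m.

267 m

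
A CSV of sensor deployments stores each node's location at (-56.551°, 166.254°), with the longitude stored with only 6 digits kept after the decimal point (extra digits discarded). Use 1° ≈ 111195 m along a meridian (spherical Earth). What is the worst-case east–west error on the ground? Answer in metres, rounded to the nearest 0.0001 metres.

0.0613 metres

Truncating at 6 decimal places can drop up to a full unit in the last place, so the longitude may be off by as much as 1e-06°.
Parallels shrink by cos φ, so at 56.551° a degree of longitude is 111195 × 0.5512 ≈ 61290.1 m.
Maximum E–W displacement: 1e-06 × 61290.1 = 0.0612901 m.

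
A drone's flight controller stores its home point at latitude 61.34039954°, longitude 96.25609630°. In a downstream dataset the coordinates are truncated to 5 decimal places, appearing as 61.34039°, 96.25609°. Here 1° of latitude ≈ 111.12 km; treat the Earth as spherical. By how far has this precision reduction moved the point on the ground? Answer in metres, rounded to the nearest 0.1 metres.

1.1 metres

The latitude changed by +0.00000954° and the longitude by +0.00000630°.
N–S: 0.00000954° × 111120 m/° = 1.06008 m.
E–W at 61.3404°: 0.00000630° × 111120 × cos 61.3404° = 0.00000630 × 111120 × 0.4796 ≈ 0.33575 m.
Distance: √(1.06008² + 0.33575²) ≈ 1.11198 m.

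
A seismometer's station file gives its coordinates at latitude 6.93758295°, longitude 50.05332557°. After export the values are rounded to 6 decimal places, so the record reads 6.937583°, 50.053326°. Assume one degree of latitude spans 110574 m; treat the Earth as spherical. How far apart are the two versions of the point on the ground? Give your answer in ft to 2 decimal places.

The latitude changed by -0.00000005° and the longitude by -0.00000043°.
North–south shift: -0.00000005 × 110574 = -0.0055287 m.
E–W at 6.93758°: -0.00000043° × 110574 × cos 6.93758° = -0.00000043 × 110574 × 0.9927 ≈ -0.0471987 m.
Distance: √(0.0055287² + 0.0471987²) ≈ 0.0475214 m.
Converting: 0.0475214 m × 3.2808 ft/m ≈ 0.15591 ft.

0.16 ft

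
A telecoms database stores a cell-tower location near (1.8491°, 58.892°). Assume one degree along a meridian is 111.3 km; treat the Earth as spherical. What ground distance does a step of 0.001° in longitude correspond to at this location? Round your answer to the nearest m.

At 1.8491° a degree of longitude is 111300 × cos 1.8491° ≈ 111242 m, so 0.001° corresponds to 111.242 m.

111 m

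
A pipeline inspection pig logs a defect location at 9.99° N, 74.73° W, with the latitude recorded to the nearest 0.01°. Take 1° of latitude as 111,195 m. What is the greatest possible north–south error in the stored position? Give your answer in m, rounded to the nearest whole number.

556 m

Rounding to 2 decimal places leaves the latitude within ±0.005° of the true value.
Along the meridian that is 0.005° × 111195 m/° = 555.975 m.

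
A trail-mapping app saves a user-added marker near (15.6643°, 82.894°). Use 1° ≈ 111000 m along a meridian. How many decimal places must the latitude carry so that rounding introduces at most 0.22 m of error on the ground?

One degree of latitude covers 111000 m.
With N decimal places the half-ulp bound is 0.5·10⁻ᴺ°, or 0.5·10⁻ᴺ × 111000 m on the ground.
Need 0.5 × 111000 × 10⁻ᴺ ≤ 0.22 → 10⁻ᴺ ≤ 3.964e-06, so N ≥ 5.40.
So 6 decimal places suffice (0.0555 m); 5 would allow up to 0.555 m.

6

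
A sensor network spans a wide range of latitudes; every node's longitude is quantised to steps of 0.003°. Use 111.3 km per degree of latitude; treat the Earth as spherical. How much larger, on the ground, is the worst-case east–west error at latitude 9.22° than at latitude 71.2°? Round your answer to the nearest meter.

111 meters

With a 0.003° grid the true value lies within half a step, ±0.003°/2 = ±0.0015°, of the stored one.
At 9.22°: 0.0015° × 111300 × cos 9.22° = 0.0015 × 111300 × 0.9871 ≈ 164.79 m.
Error at 71.2° = 0.0015° × 111300 × cos 71.2° ≈ 166.95 × 0.3223 = 53.802 m.
So the lower-latitude error exceeds the higher by 164.79 − 53.802 = 110.99 m.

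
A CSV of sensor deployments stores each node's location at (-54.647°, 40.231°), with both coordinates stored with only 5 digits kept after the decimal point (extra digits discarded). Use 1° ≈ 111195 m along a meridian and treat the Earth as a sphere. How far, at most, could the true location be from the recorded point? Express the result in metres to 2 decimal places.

1.28 metres

Truncating at 5 decimal places can drop up to a full unit in the last place, so each coordinate may be off by as much as 1e-05°.
North–south component: 1e-05° × 111195 = 1.11195 m.
Longitude error → 1e-05 × 111195 × cos 54.647° = 1e-05 × 111195 × 0.5786 ≈ 0.643388 m.
The two errors are perpendicular, so the maximum displacement is √(1.11195² + 0.643388²) ≈ 1.28467 m.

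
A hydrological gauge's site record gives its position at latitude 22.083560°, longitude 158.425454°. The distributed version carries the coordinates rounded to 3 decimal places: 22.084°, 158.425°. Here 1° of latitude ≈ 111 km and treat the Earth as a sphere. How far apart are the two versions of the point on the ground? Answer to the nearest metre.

68 metres

The latitude changed by -0.000440° and the longitude by +0.000454°.
North–south shift: -0.000440 × 111000 = -48.84 m.
East–west at this latitude: 0.000454° × 111000 × cos 22.084° ≈ 0.000454 × 102856 = 46.6968 m.
Combined displacement = (48.84² + 46.6968²)^½ ≈ 67.5717 m.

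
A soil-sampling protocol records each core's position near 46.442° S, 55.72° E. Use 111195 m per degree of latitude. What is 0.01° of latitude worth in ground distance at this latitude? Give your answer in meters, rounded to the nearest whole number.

0.01° × 111195 m/° = 1111.95 m.

1112 meters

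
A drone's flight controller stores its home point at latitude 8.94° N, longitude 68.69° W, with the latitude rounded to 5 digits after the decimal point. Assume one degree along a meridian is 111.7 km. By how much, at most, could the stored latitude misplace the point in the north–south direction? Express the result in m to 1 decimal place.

Rounding to 5 decimal places leaves the latitude within ±5e-06° of the true value.
So the N–S error is at most 5e-06 × 111700 = 0.5585 m.

0.6 m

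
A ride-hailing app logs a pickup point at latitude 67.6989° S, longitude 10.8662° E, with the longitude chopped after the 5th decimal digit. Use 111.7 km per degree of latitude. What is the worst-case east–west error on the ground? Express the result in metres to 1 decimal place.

0.4 metres

Truncating at 5 decimal places can drop up to a full unit in the last place, so the longitude may be off by as much as 1e-05°.
Parallels shrink by cos φ, so at 67.6989° a degree of longitude is 111700 × 0.3795 ≈ 42387.2 m.
So at most 1e-05° × 42387.2 ≈ 0.423872 m east–west.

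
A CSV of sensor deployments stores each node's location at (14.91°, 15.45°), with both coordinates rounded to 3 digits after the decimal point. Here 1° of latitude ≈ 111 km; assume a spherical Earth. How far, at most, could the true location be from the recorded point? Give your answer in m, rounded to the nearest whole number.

77 m

Rounding to 3 decimal places leaves each coordinate within ±0.0005° of the true value.
North–south component: 0.0005° × 111000 = 55.5 m.
E–W at 14.91°: 0.0005° × 111000 × cos 14.91° = 0.0005 × 111000 × 0.9663 ≈ 53.6314 m.
The two errors are perpendicular, so the maximum displacement is √(55.5² + 53.6314²) ≈ 77.1789 m.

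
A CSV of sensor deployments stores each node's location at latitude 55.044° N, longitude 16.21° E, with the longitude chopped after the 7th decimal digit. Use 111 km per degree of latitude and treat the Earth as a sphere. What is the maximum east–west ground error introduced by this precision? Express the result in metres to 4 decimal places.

Truncating at 7 decimal places can drop up to a full unit in the last place, so the longitude may be off by as much as 1e-07°.
One degree of longitude at 55.044° is 111000 × cos 55.044° ≈ 111000 × 0.5729 = 63597.1 m.
So at most 1e-07° × 63597.1 ≈ 0.00635971 m east–west.

0.0064 metres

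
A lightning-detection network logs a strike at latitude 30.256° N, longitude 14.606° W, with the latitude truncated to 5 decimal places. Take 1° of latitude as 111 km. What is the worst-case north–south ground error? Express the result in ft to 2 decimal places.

3.64 ft

Truncating at 5 decimal places can drop up to a full unit in the last place, so the latitude may be off by as much as 1e-05°.
Along the meridian that is 1e-05° × 111000 m/° = 1.11 m.
Converting: 1.11 m × 3.2808 ft/m ≈ 3.6417 ft.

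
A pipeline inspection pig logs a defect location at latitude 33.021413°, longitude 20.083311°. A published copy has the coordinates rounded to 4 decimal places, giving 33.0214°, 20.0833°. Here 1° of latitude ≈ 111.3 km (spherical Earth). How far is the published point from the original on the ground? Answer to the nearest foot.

Δlat = 33.021413 − 33.0214 = +0.000013°; Δlon = 20.083311 − 20.0833 = +0.000011°.
N–S: 0.000013° × 111300 m/° = 1.4469 m.
East–west at this latitude: 0.000011° × 111300 × cos 33.0214° ≈ 0.000011 × 93321.4 = 1.02654 m.
Combined displacement = (1.4469² + 1.02654²)^½ ≈ 1.77406 m.
In feet: 1.77406 m ÷ 0.3048 ≈ 5.8204 ft.

6 feet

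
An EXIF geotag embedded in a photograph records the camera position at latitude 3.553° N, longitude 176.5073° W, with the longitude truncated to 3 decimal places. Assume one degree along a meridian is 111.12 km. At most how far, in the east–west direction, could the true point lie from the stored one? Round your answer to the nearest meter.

111 meters

Truncating at 3 decimal places can drop up to a full unit in the last place, so the longitude may be off by as much as 0.001°.
At latitude 3.553° a degree of longitude spans 111120 m × cos 3.553° = 111120 × 0.9981 ≈ 110906 m.
East–west error: 0.001° × 110906 m/° ≈ 110.906 m.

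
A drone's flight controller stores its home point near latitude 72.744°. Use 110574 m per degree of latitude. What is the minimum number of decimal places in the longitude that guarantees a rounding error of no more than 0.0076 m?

7 decimal places

At 72.744° one degree of longitude covers 110574 × cos 72.744° ≈ 110574 × 0.2966 ≈ 32800.8 m.
N decimal places → at most half a unit in the last place, 0.5 × 10⁻ᴺ° = 32800.8/2 × 10⁻ᴺ m.
Need 0.5 × 32800.8 × 10⁻ᴺ ≤ 0.0076 → 10⁻ᴺ ≤ 4.634e-07, so N ≥ 6.33.
At 6 places the error can reach 0.0164 m, but 7 places keeps it to 0.00164 m.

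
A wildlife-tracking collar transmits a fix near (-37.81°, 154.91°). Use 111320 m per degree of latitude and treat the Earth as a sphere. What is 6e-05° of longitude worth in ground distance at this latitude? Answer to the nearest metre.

5 metres

At 37.81° a degree of longitude is 111320 × cos 37.81° ≈ 87948.1 m, so 6e-05° corresponds to 5.27689 m.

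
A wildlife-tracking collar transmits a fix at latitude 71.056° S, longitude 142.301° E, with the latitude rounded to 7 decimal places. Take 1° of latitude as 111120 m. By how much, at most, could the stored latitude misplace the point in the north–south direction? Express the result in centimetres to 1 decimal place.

0.6 centimetres

Rounding to 7 decimal places leaves the latitude within ±5e-08° of the true value.
So the N–S error is at most 5e-08 × 111120 = 0.005556 m.
That is 0.005556 m = 0.5556 cm.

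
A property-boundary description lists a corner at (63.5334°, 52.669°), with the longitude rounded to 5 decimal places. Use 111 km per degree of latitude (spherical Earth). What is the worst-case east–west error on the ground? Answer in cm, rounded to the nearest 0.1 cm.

24.7 cm

Rounding to 5 decimal places leaves the longitude within ±5e-06° of the true value.
Parallels shrink by cos φ, so at 63.5334° a degree of longitude is 111000 × 0.4457 ≈ 49470 m.
East–west error: 5e-06° × 49470 m/° ≈ 0.24735 m.
That is 0.24735 m = 24.735 cm.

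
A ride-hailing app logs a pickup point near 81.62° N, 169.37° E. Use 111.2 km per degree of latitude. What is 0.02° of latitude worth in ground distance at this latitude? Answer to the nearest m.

0.02° × 111200 m/° = 2224 m.

2224 m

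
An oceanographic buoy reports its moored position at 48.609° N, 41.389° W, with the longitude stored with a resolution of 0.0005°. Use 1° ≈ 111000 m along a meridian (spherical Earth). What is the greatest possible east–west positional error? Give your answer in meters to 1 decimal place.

With a 0.0005° grid the true value lies within half a step, ±0.0005°/2 = ±0.00025°, of the stored one.
One degree of longitude at 48.609° is 111000 × cos 48.609° ≈ 111000 × 0.6612 = 73392.5 m.
Maximum E–W displacement: 0.00025 × 73392.5 = 18.3481 m.

18.3 meters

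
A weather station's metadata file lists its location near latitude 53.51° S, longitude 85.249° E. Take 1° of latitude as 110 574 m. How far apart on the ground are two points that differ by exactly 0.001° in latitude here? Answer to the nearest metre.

111 metres

Along a meridian 0.001° is 0.001 × 110574 = 110.574 m.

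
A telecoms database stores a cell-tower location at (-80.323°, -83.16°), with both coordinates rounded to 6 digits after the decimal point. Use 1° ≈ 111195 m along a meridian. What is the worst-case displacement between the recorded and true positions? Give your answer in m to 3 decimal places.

Rounding to 6 decimal places leaves each coordinate within ±5e-07° of the true value.
North–south component: 5e-07° × 111195 = 0.0555975 m.
E–W at 80.323°: 5e-07° × 111195 × cos 80.323° = 5e-07 × 111195 × 0.1681 ≈ 0.00934559 m.
The two errors are perpendicular, so the maximum displacement is √(0.0555975² + 0.00934559²) ≈ 0.0563775 m.

0.056 m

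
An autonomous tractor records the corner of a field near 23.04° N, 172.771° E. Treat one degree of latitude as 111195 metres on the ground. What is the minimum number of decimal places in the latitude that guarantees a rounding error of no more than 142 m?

3 decimal places

One degree of latitude covers 111195 m.
With N decimal places the half-ulp bound is 0.5·10⁻ᴺ°, or 0.5·10⁻ᴺ × 111195 m on the ground.
Setting 55597.5 × 10⁻ᴺ ≤ 142 gives 10ᴺ ≥ 391.5, i.e. N ≥ 2.59.
At 2 places the error can reach 556 m, but 3 places keeps it to 55.6 m.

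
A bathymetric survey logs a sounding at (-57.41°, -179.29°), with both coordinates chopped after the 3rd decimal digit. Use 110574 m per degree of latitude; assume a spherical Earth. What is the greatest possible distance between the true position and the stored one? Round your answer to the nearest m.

Truncating at 3 decimal places can drop up to a full unit in the last place, so each coordinate may be off by as much as 0.001°.
North–south component: 0.001° × 110574 = 110.574 m.
Longitude error → 0.001 × 110574 × cos 57.41° = 0.001 × 110574 × 0.5386 ≈ 59.5578 m.
Combining orthogonally: (110.574² + 59.5578²)^½ ≈ 125.594 m.

126 m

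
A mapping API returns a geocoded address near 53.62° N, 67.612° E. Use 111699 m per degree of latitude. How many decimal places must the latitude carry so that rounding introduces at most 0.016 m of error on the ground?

One degree of latitude covers 111699 m.
N decimal places → at most half a unit in the last place, 0.5 × 10⁻ᴺ° = 111699/2 × 10⁻ᴺ m.
Need 0.5 × 111699 × 10⁻ᴺ ≤ 0.016 → 10⁻ᴺ ≤ 2.865e-07, so N ≥ 6.54.
N = 6 would give 0.0558 m (too coarse); N = 7 gives 0.00558 m ≤ 0.016 m.

7 decimal places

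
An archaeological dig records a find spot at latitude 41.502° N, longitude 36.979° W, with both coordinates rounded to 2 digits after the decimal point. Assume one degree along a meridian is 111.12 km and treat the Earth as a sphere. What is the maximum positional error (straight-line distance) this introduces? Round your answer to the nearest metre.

694 metres

Rounding to 2 decimal places leaves each coordinate within ±0.005° of the true value.
N–S: 0.005° × 111120 m/° = 555.6 m.
East–west component at 41.502°: 0.005° × 111120 × cos 41.502° ≈ 0.005 × 83221.4 ≈ 416.107 m.
Combining orthogonally: (555.6² + 416.107²)^½ ≈ 694.144 m.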